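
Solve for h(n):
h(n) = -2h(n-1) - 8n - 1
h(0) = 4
First-order linear with linear forcing.
Homogeneous solution: h_h(n) = A·(-2)^n.
Try particular h_p(n) = pn + q. Substituting:
  pn + q = -2(p(n-1) + q) - 8n - 1.
Matching the n-coefficient: p = -2p - 8 ⇒ p = - \frac{8}{3}.
Matching constants: q = 2p - 2q - 1 ⇒ q = - \frac{19}{9}.
General: h(n) = A·(-2)^n - \frac{8 n}{3} - \frac{19}{9}.
Apply h(0) = 4: A - \frac{19}{9} = 4 ⇒ A = \frac{55}{9}.
So h(n) = \frac{55 \left(-2\right)^{n}}{9} - \frac{8 n}{3} - \frac{19}{9}.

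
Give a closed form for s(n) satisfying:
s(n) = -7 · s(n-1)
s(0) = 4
Pure geometric recurrence with ratio -7.
By induction s(n) = s(0) · (-7)^n = 4 \left(-7\right)^{n}.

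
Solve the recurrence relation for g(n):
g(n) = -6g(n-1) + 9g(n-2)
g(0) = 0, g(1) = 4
Characteristic equation: x² + 6x - 9 = 0.
Discriminant Δ = (-6)² + 4·(9) = 72.
Roots r₁,₂ = (-6 ± √72)/2, so r₁ = -3 + 3 \sqrt{2}, r₂ = - 3 \sqrt{2} - 3.
General solution: g(n) = A·r₁^n + B·r₂^n.
From the initial conditions, A + B = 0 and r₁A + r₂B = 4.
Since r₁ - r₂ = √72: A = (4 - (0)r₂)/√72 = \frac{\sqrt{2}}{3}, and B = 0 - A = - \frac{\sqrt{2}}{3}.
So g(n) = \left(\frac{\sqrt{2}}{3}\right)\left(-3 + 3 \sqrt{2}\right)^n + \left(- \frac{\sqrt{2}}{3}\right)\left(- 3 \sqrt{2} - 3\right)^n.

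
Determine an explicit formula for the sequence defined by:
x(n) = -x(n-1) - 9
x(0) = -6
First-order linear non-homogeneous.
Homogeneous solution: x_h(n) = A·(-1)^n.
Try constant particular solution x_p = K: K = -K - 9 ⇒ K = - \frac{9}{2}.
General: x(n) = A·(-1)^n - \frac{9}{2}.
Apply x(0) = -6: A - \frac{9}{2} = -6 ⇒ A = - \frac{3}{2}.
So x(n) = - \frac{3 \left(-1\right)^{n}}{2} - \frac{9}{2}.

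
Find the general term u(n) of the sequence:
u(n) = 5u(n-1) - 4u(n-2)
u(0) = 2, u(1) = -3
Characteristic equation: x² - 5x + 4 = 0, which factors as (x - (4))(x - (1)) = 0.
Roots r₁ = 4, r₂ = 1 (distinct).
General solution: u(n) = A·(4)^n + B·(1)^n.
From u(0) = 2: A + B = 2.
From u(1) = -3: 4A + B = -3.
Solving: A = - \frac{5}{3}, B = \frac{11}{3}.
So u(n) = \frac{11}{3} - \frac{5 \cdot 4^{n}}{3}.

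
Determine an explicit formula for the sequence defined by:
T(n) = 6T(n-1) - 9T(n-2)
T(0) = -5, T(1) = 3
Characteristic equation: x² - 6x + 9 = 0, which is (x - (3))².
Repeated root r = 3.
General solution: T(n) = (A + Bn)·(3)^n.
From T(0) = -5: A = -5.
From T(1) = 3: (A + B)·(3) = 3 ⇒ B = 6.
So T(n) = \left(6 n - 5\right) \cdot (3)^n.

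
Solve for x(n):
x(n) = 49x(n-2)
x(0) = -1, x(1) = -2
Characteristic equation: x² - 49 = 0, which factors as (x - (7))(x - (-7)) = 0.
Roots r₁ = 7, r₂ = -7 (distinct).
General solution: x(n) = A·(7)^n + B·(-7)^n.
From x(0) = -1: A + B = -1.
From x(1) = -2: 7A - 7B = -2.
Solving: A = - \frac{9}{14}, B = - \frac{5}{14}.
So x(n) = - \frac{5 \left(-7\right)^{n}}{14} - \frac{9 \cdot 7^{n}}{14}.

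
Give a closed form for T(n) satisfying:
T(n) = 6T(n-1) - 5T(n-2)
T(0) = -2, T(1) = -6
Characteristic equation: x² - 6x + 5 = 0, which factors as (x - (5))(x - (1)) = 0.
Roots r₁ = 5, r₂ = 1 (distinct).
General solution: T(n) = A·(5)^n + B·(1)^n.
From T(0) = -2: A + B = -2.
From T(1) = -6: 5A + B = -6.
Solving: A = -1, B = -1.
So T(n) = - 5^{n} - 1.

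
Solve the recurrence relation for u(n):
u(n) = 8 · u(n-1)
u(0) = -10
Pure geometric recurrence with ratio 8.
By induction u(n) = u(0) · (8)^n = - 10 \cdot 8^{n}.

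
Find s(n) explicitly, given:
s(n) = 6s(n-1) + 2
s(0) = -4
First-order linear non-homogeneous.
Homogeneous solution: s_h(n) = A·(6)^n.
Try constant particular solution s_p = K: K = 6K + 2 ⇒ K = - \frac{2}{5}.
General: s(n) = A·(6)^n - \frac{2}{5}.
Apply s(0) = -4: A - \frac{2}{5} = -4 ⇒ A = - \frac{18}{5}.
So s(n) = - \frac{18 \cdot 6^{n}}{5} - \frac{2}{5}.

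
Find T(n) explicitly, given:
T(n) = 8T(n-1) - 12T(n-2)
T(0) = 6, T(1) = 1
Characteristic equation: x² - 8x + 12 = 0, which factors as (x - (6))(x - (2)) = 0.
Roots r₁ = 6, r₂ = 2 (distinct).
General solution: T(n) = A·(6)^n + B·(2)^n.
From T(0) = 6: A + B = 6.
From T(1) = 1: 6A + 2B = 1.
Solving: A = - \frac{11}{4}, B = \frac{35}{4}.
So T(n) = \frac{35 \cdot 2^{n}}{4} - \frac{11 \cdot 6^{n}}{4}.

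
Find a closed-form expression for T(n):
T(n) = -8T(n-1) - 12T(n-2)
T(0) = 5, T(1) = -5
Characteristic equation: x² + 8x + 12 = 0, which factors as (x - (-6))(x - (-2)) = 0.
Roots r₁ = -6, r₂ = -2 (distinct).
General solution: T(n) = A·(-6)^n + B·(-2)^n.
From T(0) = 5: A + B = 5.
From T(1) = -5: -6A - 2B = -5.
Solving: A = - \frac{5}{4}, B = \frac{25}{4}.
So T(n) = \frac{25 \left(-2\right)^{n}}{4} - \frac{5 \left(-6\right)^{n}}{4}.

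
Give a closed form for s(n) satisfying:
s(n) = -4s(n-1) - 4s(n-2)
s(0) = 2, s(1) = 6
Characteristic equation: x² + 4x + 4 = 0, which is (x - (-2))².
Repeated root r = -2.
General solution: s(n) = (A + Bn)·(-2)^n.
From s(0) = 2: A = 2.
From s(1) = 6: (A + B)·(-2) = 6 ⇒ B = -5.
So s(n) = \left(2 - 5 n\right) \cdot (-2)^n.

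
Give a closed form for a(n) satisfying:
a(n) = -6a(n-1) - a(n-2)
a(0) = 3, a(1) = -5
Characteristic equation: x² + 6x + 1 = 0.
Discriminant Δ = (-6)² + 4·(-1) = 32.
Roots r₁,₂ = (-6 ± √32)/2, so r₁ = -3 + 2 \sqrt{2}, r₂ = -3 - 2 \sqrt{2}.
General solution: a(n) = A·r₁^n + B·r₂^n.
From the initial conditions, A + B = 3 and r₁A + r₂B = -5.
Since r₁ - r₂ = √32: A = (-5 - (3)r₂)/√32 = \frac{\sqrt{2}}{2} + \frac{3}{2}, and B = 3 - A = \frac{3}{2} - \frac{\sqrt{2}}{2}.
So a(n) = \left(\frac{\sqrt{2}}{2} + \frac{3}{2}\right)\left(-3 + 2 \sqrt{2}\right)^n + \left(\frac{3}{2} - \frac{\sqrt{2}}{2}\right)\left(-3 - 2 \sqrt{2}\right)^n.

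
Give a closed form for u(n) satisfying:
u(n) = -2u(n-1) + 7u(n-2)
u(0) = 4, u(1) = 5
Characteristic equation: x² + 2x - 7 = 0.
Discriminant Δ = (-2)² + 4·(7) = 32.
Roots r₁,₂ = (-2 ± √32)/2, so r₁ = -1 + 2 \sqrt{2}, r₂ = - 2 \sqrt{2} - 1.
General solution: u(n) = A·r₁^n + B·r₂^n.
From the initial conditions, A + B = 4 and r₁A + r₂B = 5.
Since r₁ - r₂ = √32: A = (5 - (4)r₂)/√32 = \frac{9 \sqrt{2}}{8} + 2, and B = 4 - A = 2 - \frac{9 \sqrt{2}}{8}.
So u(n) = \left(\frac{9 \sqrt{2}}{8} + 2\right)\left(-1 + 2 \sqrt{2}\right)^n + \left(2 - \frac{9 \sqrt{2}}{8}\right)\left(- 2 \sqrt{2} - 1\right)^n.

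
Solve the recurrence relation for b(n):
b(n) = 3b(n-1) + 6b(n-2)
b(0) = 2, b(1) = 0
Characteristic equation: x² - 3x - 6 = 0.
Discriminant Δ = (3)² + 4·(6) = 33.
Roots r₁,₂ = (3 ± √33)/2, so r₁ = \frac{3}{2} + \frac{\sqrt{33}}{2}, r₂ = \frac{3}{2} - \frac{\sqrt{33}}{2}.
General solution: b(n) = A·r₁^n + B·r₂^n.
From the initial conditions, A + B = 2 and r₁A + r₂B = 0.
Since r₁ - r₂ = √33: A = (0 - (2)r₂)/√33 = 1 - \frac{\sqrt{33}}{11}, and B = 2 - A = \frac{\sqrt{33}}{11} + 1.
So b(n) = \left(1 - \frac{\sqrt{33}}{11}\right)\left(\frac{3}{2} + \frac{\sqrt{33}}{2}\right)^n + \left(\frac{\sqrt{33}}{11} + 1\right)\left(\frac{3}{2} - \frac{\sqrt{33}}{2}\right)^n.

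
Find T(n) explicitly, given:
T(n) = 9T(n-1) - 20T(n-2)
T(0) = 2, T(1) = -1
Characteristic equation: x² - 9x + 20 = 0, which factors as (x - (4))(x - (5)) = 0.
Roots r₁ = 4, r₂ = 5 (distinct).
General solution: T(n) = A·(4)^n + B·(5)^n.
From T(0) = 2: A + B = 2.
From T(1) = -1: 4A + 5B = -1.
Solving: A = 11, B = -9.
So T(n) = 11 \cdot 4^{n} - 9 \cdot 5^{n}.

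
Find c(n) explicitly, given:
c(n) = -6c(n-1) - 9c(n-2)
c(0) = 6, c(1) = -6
Characteristic equation: x² + 6x + 9 = 0, which is (x - (-3))².
Repeated root r = -3.
General solution: c(n) = (A + Bn)·(-3)^n.
From c(0) = 6: A = 6.
From c(1) = -6: (A + B)·(-3) = -6 ⇒ B = -4.
So c(n) = \left(6 - 4 n\right) \cdot (-3)^n.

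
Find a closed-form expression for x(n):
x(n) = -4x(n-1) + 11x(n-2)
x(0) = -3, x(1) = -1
Characteristic equation: x² + 4x - 11 = 0.
Discriminant Δ = (-4)² + 4·(11) = 60.
Roots r₁,₂ = (-4 ± √60)/2, so r₁ = -2 + \sqrt{15}, r₂ = - \sqrt{15} - 2.
General solution: x(n) = A·r₁^n + B·r₂^n.
From the initial conditions, A + B = -3 and r₁A + r₂B = -1.
Since r₁ - r₂ = √60: A = (-1 - (-3)r₂)/√60 = - \frac{3}{2} - \frac{7 \sqrt{15}}{30}, and B = -3 - A = - \frac{3}{2} + \frac{7 \sqrt{15}}{30}.
So x(n) = \left(- \frac{3}{2} - \frac{7 \sqrt{15}}{30}\right)\left(-2 + \sqrt{15}\right)^n + \left(- \frac{3}{2} + \frac{7 \sqrt{15}}{30}\right)\left(- \sqrt{15} - 2\right)^n.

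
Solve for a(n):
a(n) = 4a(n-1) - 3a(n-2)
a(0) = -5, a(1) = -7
Characteristic equation: x² - 4x + 3 = 0, which factors as (x - (1))(x - (3)) = 0.
Roots r₁ = 1, r₂ = 3 (distinct).
General solution: a(n) = A·(1)^n + B·(3)^n.
From a(0) = -5: A + B = -5.
From a(1) = -7: A + 3B = -7.
Solving: A = -4, B = -1.
So a(n) = - 3^{n} - 4.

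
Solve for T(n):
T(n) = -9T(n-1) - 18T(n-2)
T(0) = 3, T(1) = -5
Characteristic equation: x² + 9x + 18 = 0, which factors as (x - (-3))(x - (-6)) = 0.
Roots r₁ = -3, r₂ = -6 (distinct).
General solution: T(n) = A·(-3)^n + B·(-6)^n.
From T(0) = 3: A + B = 3.
From T(1) = -5: -3A - 6B = -5.
Solving: A = \frac{13}{3}, B = - \frac{4}{3}.
So T(n) = \frac{13 \left(-3\right)^{n}}{3} - \frac{4 \left(-6\right)^{n}}{3}.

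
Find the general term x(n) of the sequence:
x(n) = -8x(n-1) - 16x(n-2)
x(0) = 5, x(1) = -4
Characteristic equation: x² + 8x + 16 = 0, which is (x - (-4))².
Repeated root r = -4.
General solution: x(n) = (A + Bn)·(-4)^n.
From x(0) = 5: A = 5.
From x(1) = -4: (A + B)·(-4) = -4 ⇒ B = -4.
So x(n) = \left(5 - 4 n\right) \cdot (-4)^n.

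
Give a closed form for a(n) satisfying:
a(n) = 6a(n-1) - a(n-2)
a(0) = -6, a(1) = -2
Characteristic equation: x² - 6x + 1 = 0.
Discriminant Δ = (6)² + 4·(-1) = 32.
Roots r₁,₂ = (6 ± √32)/2, so r₁ = 2 \sqrt{2} + 3, r₂ = 3 - 2 \sqrt{2}.
General solution: a(n) = A·r₁^n + B·r₂^n.
From the initial conditions, A + B = -6 and r₁A + r₂B = -2.
Since r₁ - r₂ = √32: A = (-2 - (-6)r₂)/√32 = -3 + 2 \sqrt{2}, and B = -6 - A = -3 - 2 \sqrt{2}.
So a(n) = \left(-3 + 2 \sqrt{2}\right)\left(2 \sqrt{2} + 3\right)^n + \left(-3 - 2 \sqrt{2}\right)\left(3 - 2 \sqrt{2}\right)^n.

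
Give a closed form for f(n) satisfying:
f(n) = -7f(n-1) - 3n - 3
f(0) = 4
First-order linear with linear forcing.
Homogeneous solution: f_h(n) = A·(-7)^n.
Try particular f_p(n) = pn + q. Substituting:
  pn + q = -7(p(n-1) + q) - 3n - 3.
Matching the n-coefficient: p = -7p - 3 ⇒ p = - \frac{3}{8}.
Matching constants: q = 7p - 7q - 3 ⇒ q = - \frac{45}{64}.
General: f(n) = A·(-7)^n - \frac{3 n}{8} - \frac{45}{64}.
Apply f(0) = 4: A - \frac{45}{64} = 4 ⇒ A = \frac{301}{64}.
So f(n) = \frac{301 \left(-7\right)^{n}}{64} - \frac{3 n}{8} - \frac{45}{64}.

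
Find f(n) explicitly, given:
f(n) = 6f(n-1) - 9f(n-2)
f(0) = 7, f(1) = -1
Characteristic equation: x² - 6x + 9 = 0, which is (x - (3))².
Repeated root r = 3.
General solution: f(n) = (A + Bn)·(3)^n.
From f(0) = 7: A = 7.
From f(1) = -1: (A + B)·(3) = -1 ⇒ B = - \frac{22}{3}.
So f(n) = \left(7 - \frac{22 n}{3}\right) \cdot (3)^n.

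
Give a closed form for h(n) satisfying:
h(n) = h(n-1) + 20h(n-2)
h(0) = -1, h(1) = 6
Characteristic equation: x² - x - 20 = 0, which factors as (x - (5))(x - (-4)) = 0.
Roots r₁ = 5, r₂ = -4 (distinct).
General solution: h(n) = A·(5)^n + B·(-4)^n.
From h(0) = -1: A + B = -1.
From h(1) = 6: 5A - 4B = 6.
Solving: A = \frac{2}{9}, B = - \frac{11}{9}.
So h(n) = - \frac{11 \left(-4\right)^{n}}{9} + \frac{2 \cdot 5^{n}}{9}.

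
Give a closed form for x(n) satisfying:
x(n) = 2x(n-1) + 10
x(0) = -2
First-order linear non-homogeneous.
Homogeneous solution: x_h(n) = A·(2)^n.
Try constant particular solution x_p = K: K = 2K + 10 ⇒ K = -10.
General: x(n) = A·(2)^n - 10.
Apply x(0) = -2: A - 10 = -2 ⇒ A = 8.
So x(n) = 8 \cdot 2^{n} - 10.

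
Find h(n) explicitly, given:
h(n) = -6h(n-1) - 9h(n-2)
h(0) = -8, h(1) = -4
Characteristic equation: x² + 6x + 9 = 0, which is (x - (-3))².
Repeated root r = -3.
General solution: h(n) = (A + Bn)·(-3)^n.
From h(0) = -8: A = -8.
From h(1) = -4: (A + B)·(-3) = -4 ⇒ B = \frac{28}{3}.
So h(n) = \left(\frac{28 n}{3} - 8\right) \cdot (-3)^n.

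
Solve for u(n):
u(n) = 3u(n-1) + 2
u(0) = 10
First-order linear non-homogeneous.
Homogeneous solution: u_h(n) = A·(3)^n.
Try constant particular solution u_p = K: K = 3K + 2 ⇒ K = -1.
General: u(n) = A·(3)^n - 1.
Apply u(0) = 10: A - 1 = 10 ⇒ A = 11.
So u(n) = 11 \cdot 3^{n} - 1.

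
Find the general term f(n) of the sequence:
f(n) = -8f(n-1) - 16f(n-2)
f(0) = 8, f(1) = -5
Characteristic equation: x² + 8x + 16 = 0, which is (x - (-4))².
Repeated root r = -4.
General solution: f(n) = (A + Bn)·(-4)^n.
From f(0) = 8: A = 8.
From f(1) = -5: (A + B)·(-4) = -5 ⇒ B = - \frac{27}{4}.
So f(n) = \left(8 - \frac{27 n}{4}\right) \cdot (-4)^n.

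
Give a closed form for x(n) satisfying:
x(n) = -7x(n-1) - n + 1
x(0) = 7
First-order linear with linear forcing.
Homogeneous solution: x_h(n) = A·(-7)^n.
Try particular x_p(n) = pn + q. Substituting:
  pn + q = -7(p(n-1) + q) - n + 1.
Matching the n-coefficient: p = -7p - 1 ⇒ p = - \frac{1}{8}.
Matching constants: q = 7p - 7q + 1 ⇒ q = \frac{1}{64}.
General: x(n) = A·(-7)^n - \frac{n}{8} + \frac{1}{64}.
Apply x(0) = 7: A + \frac{1}{64} = 7 ⇒ A = \frac{447}{64}.
So x(n) = \frac{447 \left(-7\right)^{n}}{64} - \frac{n}{8} + \frac{1}{64}.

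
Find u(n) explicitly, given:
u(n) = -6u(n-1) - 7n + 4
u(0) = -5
First-order linear with linear forcing.
Homogeneous solution: u_h(n) = A·(-6)^n.
Try particular u_p(n) = pn + q. Substituting:
  pn + q = -6(p(n-1) + q) - 7n + 4.
Matching the n-coefficient: p = -6p - 7 ⇒ p = -1.
Matching constants: q = 6p - 6q + 4 ⇒ q = - \frac{2}{7}.
General: u(n) = A·(-6)^n - n - \frac{2}{7}.
Apply u(0) = -5: A - \frac{2}{7} = -5 ⇒ A = - \frac{33}{7}.
So u(n) = - \frac{33 \left(-6\right)^{n}}{7} - n - \frac{2}{7}.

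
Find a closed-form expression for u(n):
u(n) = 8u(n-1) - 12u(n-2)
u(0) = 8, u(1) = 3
Characteristic equation: x² - 8x + 12 = 0, which factors as (x - (6))(x - (2)) = 0.
Roots r₁ = 6, r₂ = 2 (distinct).
General solution: u(n) = A·(6)^n + B·(2)^n.
From u(0) = 8: A + B = 8.
From u(1) = 3: 6A + 2B = 3.
Solving: A = - \frac{13}{4}, B = \frac{45}{4}.
So u(n) = \frac{45 \cdot 2^{n}}{4} - \frac{13 \cdot 6^{n}}{4}.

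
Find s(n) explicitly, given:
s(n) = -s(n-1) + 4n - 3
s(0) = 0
First-order linear with linear forcing.
Homogeneous solution: s_h(n) = A·(-1)^n.
Try particular s_p(n) = pn + q. Substituting:
  pn + q = -(p(n-1) + q) + 4n - 3.
Matching the n-coefficient: p = -p + 4 ⇒ p = 2.
Matching constants: q = p - q - 3 ⇒ q = - \frac{1}{2}.
General: s(n) = A·(-1)^n + 2 n - \frac{1}{2}.
Apply s(0) = 0: A - \frac{1}{2} = 0 ⇒ A = \frac{1}{2}.
So s(n) = \frac{\left(-1\right)^{n}}{2} + 2 n - \frac{1}{2}.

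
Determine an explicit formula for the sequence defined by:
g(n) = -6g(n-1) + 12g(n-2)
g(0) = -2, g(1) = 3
Characteristic equation: x² + 6x - 12 = 0.
Discriminant Δ = (-6)² + 4·(12) = 84.
Roots r₁,₂ = (-6 ± √84)/2, so r₁ = -3 + \sqrt{21}, r₂ = - \sqrt{21} - 3.
General solution: g(n) = A·r₁^n + B·r₂^n.
From the initial conditions, A + B = -2 and r₁A + r₂B = 3.
Since r₁ - r₂ = √84: A = (3 - (-2)r₂)/√84 = -1 - \frac{\sqrt{21}}{14}, and B = -2 - A = -1 + \frac{\sqrt{21}}{14}.
So g(n) = \left(-1 - \frac{\sqrt{21}}{14}\right)\left(-3 + \sqrt{21}\right)^n + \left(-1 + \frac{\sqrt{21}}{14}\right)\left(- \sqrt{21} - 3\right)^n.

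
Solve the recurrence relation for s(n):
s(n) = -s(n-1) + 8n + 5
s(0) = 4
First-order linear with linear forcing.
Homogeneous solution: s_h(n) = A·(-1)^n.
Try particular s_p(n) = pn + q. Substituting:
  pn + q = -(p(n-1) + q) + 8n + 5.
Matching the n-coefficient: p = -p + 8 ⇒ p = 4.
Matching constants: q = p - q + 5 ⇒ q = \frac{9}{2}.
General: s(n) = A·(-1)^n + 4 n + \frac{9}{2}.
Apply s(0) = 4: A + \frac{9}{2} = 4 ⇒ A = - \frac{1}{2}.
So s(n) = - \frac{\left(-1\right)^{n}}{2} + 4 n + \frac{9}{2}.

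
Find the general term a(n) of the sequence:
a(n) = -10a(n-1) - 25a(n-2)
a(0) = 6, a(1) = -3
Characteristic equation: x² + 10x + 25 = 0, which is (x - (-5))².
Repeated root r = -5.
General solution: a(n) = (A + Bn)·(-5)^n.
From a(0) = 6: A = 6.
From a(1) = -3: (A + B)·(-5) = -3 ⇒ B = - \frac{27}{5}.
So a(n) = \left(6 - \frac{27 n}{5}\right) \cdot (-5)^n.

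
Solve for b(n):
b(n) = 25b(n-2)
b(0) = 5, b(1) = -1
Characteristic equation: x² - 25 = 0, which factors as (x - (5))(x - (-5)) = 0.
Roots r₁ = 5, r₂ = -5 (distinct).
General solution: b(n) = A·(5)^n + B·(-5)^n.
From b(0) = 5: A + B = 5.
From b(1) = -1: 5A - 5B = -1.
Solving: A = \frac{12}{5}, B = \frac{13}{5}.
So b(n) = \frac{13 \left(-5\right)^{n}}{5} + \frac{12 \cdot 5^{n}}{5}.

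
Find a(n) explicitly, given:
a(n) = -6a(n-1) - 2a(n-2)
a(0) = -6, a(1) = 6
Characteristic equation: x² + 6x + 2 = 0.
Discriminant Δ = (-6)² + 4·(-2) = 28.
Roots r₁,₂ = (-6 ± √28)/2, so r₁ = -3 + \sqrt{7}, r₂ = -3 - \sqrt{7}.
General solution: a(n) = A·r₁^n + B·r₂^n.
From the initial conditions, A + B = -6 and r₁A + r₂B = 6.
Since r₁ - r₂ = √28: A = (6 - (-6)r₂)/√28 = -3 - \frac{6 \sqrt{7}}{7}, and B = -6 - A = -3 + \frac{6 \sqrt{7}}{7}.
So a(n) = \left(-3 - \frac{6 \sqrt{7}}{7}\right)\left(-3 + \sqrt{7}\right)^n + \left(-3 + \frac{6 \sqrt{7}}{7}\right)\left(-3 - \sqrt{7}\right)^n.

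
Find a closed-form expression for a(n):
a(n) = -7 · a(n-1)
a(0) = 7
Pure geometric recurrence with ratio -7.
By induction a(n) = a(0) · (-7)^n = 7 \left(-7\right)^{n}.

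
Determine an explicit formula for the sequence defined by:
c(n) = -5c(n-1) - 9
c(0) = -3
First-order linear non-homogeneous.
Homogeneous solution: c_h(n) = A·(-5)^n.
Try constant particular solution c_p = K: K = -5K - 9 ⇒ K = - \frac{3}{2}.
General: c(n) = A·(-5)^n - \frac{3}{2}.
Apply c(0) = -3: A - \frac{3}{2} = -3 ⇒ A = - \frac{3}{2}.
So c(n) = - \frac{3 \left(-5\right)^{n}}{2} - \frac{3}{2}.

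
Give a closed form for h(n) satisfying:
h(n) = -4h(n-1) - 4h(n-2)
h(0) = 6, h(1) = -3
Characteristic equation: x² + 4x + 4 = 0, which is (x - (-2))².
Repeated root r = -2.
General solution: h(n) = (A + Bn)·(-2)^n.
From h(0) = 6: A = 6.
From h(1) = -3: (A + B)·(-2) = -3 ⇒ B = - \frac{9}{2}.
So h(n) = \left(6 - \frac{9 n}{2}\right) \cdot (-2)^n.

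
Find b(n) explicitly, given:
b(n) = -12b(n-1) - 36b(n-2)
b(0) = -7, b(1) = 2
Characteristic equation: x² + 12x + 36 = 0, which is (x - (-6))².
Repeated root r = -6.
General solution: b(n) = (A + Bn)·(-6)^n.
From b(0) = -7: A = -7.
From b(1) = 2: (A + B)·(-6) = 2 ⇒ B = \frac{20}{3}.
So b(n) = \left(\frac{20 n}{3} - 7\right) \cdot (-6)^n.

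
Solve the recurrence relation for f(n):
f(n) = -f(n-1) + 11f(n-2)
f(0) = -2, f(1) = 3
Characteristic equation: x² + x - 11 = 0.
Discriminant Δ = (-1)² + 4·(11) = 45.
Roots r₁,₂ = (-1 ± √45)/2, so r₁ = - \frac{1}{2} + \frac{3 \sqrt{5}}{2}, r₂ = - \frac{3 \sqrt{5}}{2} - \frac{1}{2}.
General solution: f(n) = A·r₁^n + B·r₂^n.
From the initial conditions, A + B = -2 and r₁A + r₂B = 3.
Since r₁ - r₂ = √45: A = (3 - (-2)r₂)/√45 = -1 + \frac{2 \sqrt{5}}{15}, and B = -2 - A = -1 - \frac{2 \sqrt{5}}{15}.
So f(n) = \left(-1 + \frac{2 \sqrt{5}}{15}\right)\left(- \frac{1}{2} + \frac{3 \sqrt{5}}{2}\right)^n + \left(-1 - \frac{2 \sqrt{5}}{15}\right)\left(- \frac{3 \sqrt{5}}{2} - \frac{1}{2}\right)^n.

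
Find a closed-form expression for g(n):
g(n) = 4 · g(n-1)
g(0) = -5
Pure geometric recurrence with ratio 4.
By induction g(n) = g(0) · (4)^n = - 5 \cdot 4^{n}.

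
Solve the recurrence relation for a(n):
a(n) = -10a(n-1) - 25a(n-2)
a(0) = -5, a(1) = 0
Characteristic equation: x² + 10x + 25 = 0, which is (x - (-5))².
Repeated root r = -5.
General solution: a(n) = (A + Bn)·(-5)^n.
From a(0) = -5: A = -5.
From a(1) = 0: (A + B)·(-5) = 0 ⇒ B = 5.
So a(n) = \left(5 n - 5\right) \cdot (-5)^n.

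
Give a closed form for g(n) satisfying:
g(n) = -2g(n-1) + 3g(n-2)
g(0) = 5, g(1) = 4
Characteristic equation: x² + 2x - 3 = 0, which factors as (x - (1))(x - (-3)) = 0.
Roots r₁ = 1, r₂ = -3 (distinct).
General solution: g(n) = A·(1)^n + B·(-3)^n.
From g(0) = 5: A + B = 5.
From g(1) = 4: A - 3B = 4.
Solving: A = \frac{19}{4}, B = \frac{1}{4}.
So g(n) = \frac{\left(-3\right)^{n}}{4} + \frac{19}{4}.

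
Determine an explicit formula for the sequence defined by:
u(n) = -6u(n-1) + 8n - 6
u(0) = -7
First-order linear with linear forcing.
Homogeneous solution: u_h(n) = A·(-6)^n.
Try particular u_p(n) = pn + q. Substituting:
  pn + q = -6(p(n-1) + q) + 8n - 6.
Matching the n-coefficient: p = -6p + 8 ⇒ p = \frac{8}{7}.
Matching constants: q = 6p - 6q - 6 ⇒ q = \frac{6}{49}.
General: u(n) = A·(-6)^n + \frac{8 n}{7} + \frac{6}{49}.
Apply u(0) = -7: A + \frac{6}{49} = -7 ⇒ A = - \frac{349}{49}.
So u(n) = - \frac{349 \left(-6\right)^{n}}{49} + \frac{8 n}{7} + \frac{6}{49}.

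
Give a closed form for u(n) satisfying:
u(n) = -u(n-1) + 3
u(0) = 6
First-order linear non-homogeneous.
Homogeneous solution: u_h(n) = A·(-1)^n.
Try constant particular solution u_p = K: K = -K + 3 ⇒ K = \frac{3}{2}.
General: u(n) = A·(-1)^n + \frac{3}{2}.
Apply u(0) = 6: A + \frac{3}{2} = 6 ⇒ A = \frac{9}{2}.
So u(n) = \frac{9 \left(-1\right)^{n}}{2} + \frac{3}{2}.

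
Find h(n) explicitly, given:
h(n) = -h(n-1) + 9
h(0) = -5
First-order linear non-homogeneous.
Homogeneous solution: h_h(n) = A·(-1)^n.
Try constant particular solution h_p = K: K = -K + 9 ⇒ K = \frac{9}{2}.
General: h(n) = A·(-1)^n + \frac{9}{2}.
Apply h(0) = -5: A + \frac{9}{2} = -5 ⇒ A = - \frac{19}{2}.
So h(n) = \frac{9}{2} - \frac{19 \left(-1\right)^{n}}{2}.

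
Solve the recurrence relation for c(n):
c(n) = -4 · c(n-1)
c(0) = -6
Pure geometric recurrence with ratio -4.
By induction c(n) = c(0) · (-4)^n = - 6 \left(-4\right)^{n}.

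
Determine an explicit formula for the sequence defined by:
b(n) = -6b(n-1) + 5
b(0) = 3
First-order linear non-homogeneous.
Homogeneous solution: b_h(n) = A·(-6)^n.
Try constant particular solution b_p = K: K = -6K + 5 ⇒ K = \frac{5}{7}.
General: b(n) = A·(-6)^n + \frac{5}{7}.
Apply b(0) = 3: A + \frac{5}{7} = 3 ⇒ A = \frac{16}{7}.
So b(n) = \frac{16 \left(-6\right)^{n}}{7} + \frac{5}{7}.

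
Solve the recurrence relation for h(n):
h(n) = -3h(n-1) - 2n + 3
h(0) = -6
First-order linear with linear forcing.
Homogeneous solution: h_h(n) = A·(-3)^n.
Try particular h_p(n) = pn + q. Substituting:
  pn + q = -3(p(n-1) + q) - 2n + 3.
Matching the n-coefficient: p = -3p - 2 ⇒ p = - \frac{1}{2}.
Matching constants: q = 3p - 3q + 3 ⇒ q = \frac{3}{8}.
General: h(n) = A·(-3)^n - \frac{n}{2} + \frac{3}{8}.
Apply h(0) = -6: A + \frac{3}{8} = -6 ⇒ A = - \frac{51}{8}.
So h(n) = - \frac{51 \left(-3\right)^{n}}{8} - \frac{n}{2} + \frac{3}{8}.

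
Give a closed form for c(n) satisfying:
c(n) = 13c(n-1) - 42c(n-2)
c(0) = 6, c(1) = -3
Characteristic equation: x² - 13x + 42 = 0, which factors as (x - (6))(x - (7)) = 0.
Roots r₁ = 6, r₂ = 7 (distinct).
General solution: c(n) = A·(6)^n + B·(7)^n.
From c(0) = 6: A + B = 6.
From c(1) = -3: 6A + 7B = -3.
Solving: A = 45, B = -39.
So c(n) = 45 \cdot 6^{n} - 39 \cdot 7^{n}.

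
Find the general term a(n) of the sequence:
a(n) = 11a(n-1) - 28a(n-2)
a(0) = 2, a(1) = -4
Characteristic equation: x² - 11x + 28 = 0, which factors as (x - (7))(x - (4)) = 0.
Roots r₁ = 7, r₂ = 4 (distinct).
General solution: a(n) = A·(7)^n + B·(4)^n.
From a(0) = 2: A + B = 2.
From a(1) = -4: 7A + 4B = -4.
Solving: A = -4, B = 6.
So a(n) = 6 \cdot 4^{n} - 4 \cdot 7^{n}.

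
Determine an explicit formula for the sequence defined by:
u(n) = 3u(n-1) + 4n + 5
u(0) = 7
First-order linear with linear forcing.
Homogeneous solution: u_h(n) = A·(3)^n.
Try particular u_p(n) = pn + q. Substituting:
  pn + q = 3(p(n-1) + q) + 4n + 5.
Matching the n-coefficient: p = 3p + 4 ⇒ p = -2.
Matching constants: q = -3p + 3q + 5 ⇒ q = - \frac{11}{2}.
General: u(n) = A·(3)^n - 2 n - \frac{11}{2}.
Apply u(0) = 7: A - \frac{11}{2} = 7 ⇒ A = \frac{25}{2}.
So u(n) = \frac{25 \cdot 3^{n}}{2} - 2 n - \frac{11}{2}.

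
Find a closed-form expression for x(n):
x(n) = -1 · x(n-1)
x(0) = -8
Pure geometric recurrence with ratio -1.
By induction x(n) = x(0) · (-1)^n = - 8 \left(-1\right)^{n}.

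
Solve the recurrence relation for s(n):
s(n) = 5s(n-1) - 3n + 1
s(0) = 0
First-order linear with linear forcing.
Homogeneous solution: s_h(n) = A·(5)^n.
Try particular s_p(n) = pn + q. Substituting:
  pn + q = 5(p(n-1) + q) - 3n + 1.
Matching the n-coefficient: p = 5p - 3 ⇒ p = \frac{3}{4}.
Matching constants: q = -5p + 5q + 1 ⇒ q = \frac{11}{16}.
General: s(n) = A·(5)^n + \frac{3 n}{4} + \frac{11}{16}.
Apply s(0) = 0: A + \frac{11}{16} = 0 ⇒ A = - \frac{11}{16}.
So s(n) = - \frac{11 \cdot 5^{n}}{16} + \frac{3 n}{4} + \frac{11}{16}.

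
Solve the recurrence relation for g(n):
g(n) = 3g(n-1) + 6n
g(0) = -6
First-order linear with linear forcing.
Homogeneous solution: g_h(n) = A·(3)^n.
Try particular g_p(n) = pn + q. Substituting:
  pn + q = 3(p(n-1) + q) + 6n.
Matching the n-coefficient: p = 3p + 6 ⇒ p = -3.
Matching constants: q = -3p + 3q ⇒ q = - \frac{9}{2}.
General: g(n) = A·(3)^n - 3 n - \frac{9}{2}.
Apply g(0) = -6: A - \frac{9}{2} = -6 ⇒ A = - \frac{3}{2}.
So g(n) = - \frac{3 \cdot 3^{n}}{2} - 3 n - \frac{9}{2}.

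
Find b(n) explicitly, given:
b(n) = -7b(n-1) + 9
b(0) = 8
First-order linear non-homogeneous.
Homogeneous solution: b_h(n) = A·(-7)^n.
Try constant particular solution b_p = K: K = -7K + 9 ⇒ K = \frac{9}{8}.
General: b(n) = A·(-7)^n + \frac{9}{8}.
Apply b(0) = 8: A + \frac{9}{8} = 8 ⇒ A = \frac{55}{8}.
So b(n) = \frac{55 \left(-7\right)^{n}}{8} + \frac{9}{8}.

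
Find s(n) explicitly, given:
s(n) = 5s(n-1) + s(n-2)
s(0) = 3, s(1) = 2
Characteristic equation: x² - 5x - 1 = 0.
Discriminant Δ = (5)² + 4·(1) = 29.
Roots r₁,₂ = (5 ± √29)/2, so r₁ = \frac{5}{2} + \frac{\sqrt{29}}{2}, r₂ = \frac{5}{2} - \frac{\sqrt{29}}{2}.
General solution: s(n) = A·r₁^n + B·r₂^n.
From the initial conditions, A + B = 3 and r₁A + r₂B = 2.
Since r₁ - r₂ = √29: A = (2 - (3)r₂)/√29 = \frac{3}{2} - \frac{11 \sqrt{29}}{58}, and B = 3 - A = \frac{11 \sqrt{29}}{58} + \frac{3}{2}.
So s(n) = \left(\frac{3}{2} - \frac{11 \sqrt{29}}{58}\right)\left(\frac{5}{2} + \frac{\sqrt{29}}{2}\right)^n + \left(\frac{11 \sqrt{29}}{58} + \frac{3}{2}\right)\left(\frac{5}{2} - \frac{\sqrt{29}}{2}\right)^n.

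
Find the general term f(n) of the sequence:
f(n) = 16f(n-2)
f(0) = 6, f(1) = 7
Characteristic equation: x² - 16 = 0, which factors as (x - (-4))(x - (4)) = 0.
Roots r₁ = -4, r₂ = 4 (distinct).
General solution: f(n) = A·(-4)^n + B·(4)^n.
From f(0) = 6: A + B = 6.
From f(1) = 7: -4A + 4B = 7.
Solving: A = \frac{17}{8}, B = \frac{31}{8}.
So f(n) = \frac{17 \left(-4\right)^{n}}{8} + \frac{31 \cdot 4^{n}}{8}.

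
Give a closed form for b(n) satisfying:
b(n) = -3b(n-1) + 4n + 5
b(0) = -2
First-order linear with linear forcing.
Homogeneous solution: b_h(n) = A·(-3)^n.
Try particular b_p(n) = pn + q. Substituting:
  pn + q = -3(p(n-1) + q) + 4n + 5.
Matching the n-coefficient: p = -3p + 4 ⇒ p = 1.
Matching constants: q = 3p - 3q + 5 ⇒ q = 2.
General: b(n) = A·(-3)^n + n + 2.
Apply b(0) = -2: A + 2 = -2 ⇒ A = -4.
So b(n) = - 4 \left(-3\right)^{n} + n + 2.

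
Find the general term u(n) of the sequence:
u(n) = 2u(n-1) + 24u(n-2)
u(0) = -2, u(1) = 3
Characteristic equation: x² - 2x - 24 = 0, which factors as (x - (6))(x - (-4)) = 0.
Roots r₁ = 6, r₂ = -4 (distinct).
General solution: u(n) = A·(6)^n + B·(-4)^n.
From u(0) = -2: A + B = -2.
From u(1) = 3: 6A - 4B = 3.
Solving: A = - \frac{1}{2}, B = - \frac{3}{2}.
So u(n) = - \frac{3 \left(-4\right)^{n}}{2} - \frac{6^{n}}{2}.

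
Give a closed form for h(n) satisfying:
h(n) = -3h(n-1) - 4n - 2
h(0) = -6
First-order linear with linear forcing.
Homogeneous solution: h_h(n) = A·(-3)^n.
Try particular h_p(n) = pn + q. Substituting:
  pn + q = -3(p(n-1) + q) - 4n - 2.
Matching the n-coefficient: p = -3p - 4 ⇒ p = -1.
Matching constants: q = 3p - 3q - 2 ⇒ q = - \frac{5}{4}.
General: h(n) = A·(-3)^n - n - \frac{5}{4}.
Apply h(0) = -6: A - \frac{5}{4} = -6 ⇒ A = - \frac{19}{4}.
So h(n) = - \frac{19 \left(-3\right)^{n}}{4} - n - \frac{5}{4}.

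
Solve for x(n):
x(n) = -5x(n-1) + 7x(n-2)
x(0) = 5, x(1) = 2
Characteristic equation: x² + 5x - 7 = 0.
Discriminant Δ = (-5)² + 4·(7) = 53.
Roots r₁,₂ = (-5 ± √53)/2, so r₁ = - \frac{5}{2} + \frac{\sqrt{53}}{2}, r₂ = - \frac{\sqrt{53}}{2} - \frac{5}{2}.
General solution: x(n) = A·r₁^n + B·r₂^n.
From the initial conditions, A + B = 5 and r₁A + r₂B = 2.
Since r₁ - r₂ = √53: A = (2 - (5)r₂)/√53 = \frac{29 \sqrt{53}}{106} + \frac{5}{2}, and B = 5 - A = \frac{5}{2} - \frac{29 \sqrt{53}}{106}.
So x(n) = \left(\frac{29 \sqrt{53}}{106} + \frac{5}{2}\right)\left(- \frac{5}{2} + \frac{\sqrt{53}}{2}\right)^n + \left(\frac{5}{2} - \frac{29 \sqrt{53}}{106}\right)\left(- \frac{\sqrt{53}}{2} - \frac{5}{2}\right)^n.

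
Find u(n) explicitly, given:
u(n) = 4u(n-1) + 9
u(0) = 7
First-order linear non-homogeneous.
Homogeneous solution: u_h(n) = A·(4)^n.
Try constant particular solution u_p = K: K = 4K + 9 ⇒ K = -3.
General: u(n) = A·(4)^n - 3.
Apply u(0) = 7: A - 3 = 7 ⇒ A = 10.
So u(n) = 10 \cdot 4^{n} - 3.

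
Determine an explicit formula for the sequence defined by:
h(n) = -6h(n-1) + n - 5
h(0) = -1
First-order linear with linear forcing.
Homogeneous solution: h_h(n) = A·(-6)^n.
Try particular h_p(n) = pn + q. Substituting:
  pn + q = -6(p(n-1) + q) + n - 5.
Matching the n-coefficient: p = -6p + 1 ⇒ p = \frac{1}{7}.
Matching constants: q = 6p - 6q - 5 ⇒ q = - \frac{29}{49}.
General: h(n) = A·(-6)^n + \frac{n}{7} - \frac{29}{49}.
Apply h(0) = -1: A - \frac{29}{49} = -1 ⇒ A = - \frac{20}{49}.
So h(n) = - \frac{20 \left(-6\right)^{n}}{49} + \frac{n}{7} - \frac{29}{49}.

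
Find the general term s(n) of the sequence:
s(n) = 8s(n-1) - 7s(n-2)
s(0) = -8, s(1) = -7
Characteristic equation: x² - 8x + 7 = 0, which factors as (x - (1))(x - (7)) = 0.
Roots r₁ = 1, r₂ = 7 (distinct).
General solution: s(n) = A·(1)^n + B·(7)^n.
From s(0) = -8: A + B = -8.
From s(1) = -7: A + 7B = -7.
Solving: A = - \frac{49}{6}, B = \frac{1}{6}.
So s(n) = \frac{7^{n}}{6} - \frac{49}{6}.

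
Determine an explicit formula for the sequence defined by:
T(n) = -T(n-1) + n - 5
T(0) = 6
First-order linear with linear forcing.
Homogeneous solution: T_h(n) = A·(-1)^n.
Try particular T_p(n) = pn + q. Substituting:
  pn + q = -(p(n-1) + q) + n - 5.
Matching the n-coefficient: p = -p + 1 ⇒ p = \frac{1}{2}.
Matching constants: q = p - q - 5 ⇒ q = - \frac{9}{4}.
General: T(n) = A·(-1)^n + \frac{n}{2} - \frac{9}{4}.
Apply T(0) = 6: A - \frac{9}{4} = 6 ⇒ A = \frac{33}{4}.
So T(n) = \frac{33 \left(-1\right)^{n}}{4} + \frac{n}{2} - \frac{9}{4}.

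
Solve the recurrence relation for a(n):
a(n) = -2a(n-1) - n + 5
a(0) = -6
First-order linear with linear forcing.
Homogeneous solution: a_h(n) = A·(-2)^n.
Try particular a_p(n) = pn + q. Substituting:
  pn + q = -2(p(n-1) + q) - n + 5.
Matching the n-coefficient: p = -2p - 1 ⇒ p = - \frac{1}{3}.
Matching constants: q = 2p - 2q + 5 ⇒ q = \frac{13}{9}.
General: a(n) = A·(-2)^n - \frac{n}{3} + \frac{13}{9}.
Apply a(0) = -6: A + \frac{13}{9} = -6 ⇒ A = - \frac{67}{9}.
So a(n) = - \frac{67 \left(-2\right)^{n}}{9} - \frac{n}{3} + \frac{13}{9}.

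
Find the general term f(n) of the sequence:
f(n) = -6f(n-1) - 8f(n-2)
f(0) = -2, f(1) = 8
Characteristic equation: x² + 6x + 8 = 0, which factors as (x - (-4))(x - (-2)) = 0.
Roots r₁ = -4, r₂ = -2 (distinct).
General solution: f(n) = A·(-4)^n + B·(-2)^n.
From f(0) = -2: A + B = -2.
From f(1) = 8: -4A - 2B = 8.
Solving: A = -2, B = 0.
So f(n) = - 2 \left(-4\right)^{n}.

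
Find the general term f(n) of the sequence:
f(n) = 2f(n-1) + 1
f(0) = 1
First-order linear non-homogeneous.
Homogeneous solution: f_h(n) = A·(2)^n.
Try constant particular solution f_p = K: K = 2K + 1 ⇒ K = -1.
General: f(n) = A·(2)^n - 1.
Apply f(0) = 1: A - 1 = 1 ⇒ A = 2.
So f(n) = 2 \cdot 2^{n} - 1.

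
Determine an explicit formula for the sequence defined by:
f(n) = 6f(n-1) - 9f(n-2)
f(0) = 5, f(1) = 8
Characteristic equation: x² - 6x + 9 = 0, which is (x - (3))².
Repeated root r = 3.
General solution: f(n) = (A + Bn)·(3)^n.
From f(0) = 5: A = 5.
From f(1) = 8: (A + B)·(3) = 8 ⇒ B = - \frac{7}{3}.
So f(n) = \left(5 - \frac{7 n}{3}\right) \cdot (3)^n.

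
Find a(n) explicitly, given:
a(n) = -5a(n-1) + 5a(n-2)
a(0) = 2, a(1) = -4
Characteristic equation: x² + 5x - 5 = 0.
Discriminant Δ = (-5)² + 4·(5) = 45.
Roots r₁,₂ = (-5 ± √45)/2, so r₁ = - \frac{5}{2} + \frac{3 \sqrt{5}}{2}, r₂ = - \frac{3 \sqrt{5}}{2} - \frac{5}{2}.
General solution: a(n) = A·r₁^n + B·r₂^n.
From the initial conditions, A + B = 2 and r₁A + r₂B = -4.
Since r₁ - r₂ = √45: A = (-4 - (2)r₂)/√45 = \frac{\sqrt{5}}{15} + 1, and B = 2 - A = 1 - \frac{\sqrt{5}}{15}.
So a(n) = \left(\frac{\sqrt{5}}{15} + 1\right)\left(- \frac{5}{2} + \frac{3 \sqrt{5}}{2}\right)^n + \left(1 - \frac{\sqrt{5}}{15}\right)\left(- \frac{3 \sqrt{5}}{2} - \frac{5}{2}\right)^n.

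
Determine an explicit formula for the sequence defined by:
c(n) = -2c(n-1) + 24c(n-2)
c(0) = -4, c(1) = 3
Characteristic equation: x² + 2x - 24 = 0, which factors as (x - (-6))(x - (4)) = 0.
Roots r₁ = -6, r₂ = 4 (distinct).
General solution: c(n) = A·(-6)^n + B·(4)^n.
From c(0) = -4: A + B = -4.
From c(1) = 3: -6A + 4B = 3.
Solving: A = - \frac{19}{10}, B = - \frac{21}{10}.
So c(n) = - \frac{19 \left(-6\right)^{n}}{10} - \frac{21 \cdot 4^{n}}{10}.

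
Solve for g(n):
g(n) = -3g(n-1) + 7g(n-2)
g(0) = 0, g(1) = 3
Characteristic equation: x² + 3x - 7 = 0.
Discriminant Δ = (-3)² + 4·(7) = 37.
Roots r₁,₂ = (-3 ± √37)/2, so r₁ = - \frac{3}{2} + \frac{\sqrt{37}}{2}, r₂ = - \frac{\sqrt{37}}{2} - \frac{3}{2}.
General solution: g(n) = A·r₁^n + B·r₂^n.
From the initial conditions, A + B = 0 and r₁A + r₂B = 3.
Since r₁ - r₂ = √37: A = (3 - (0)r₂)/√37 = \frac{3 \sqrt{37}}{37}, and B = 0 - A = - \frac{3 \sqrt{37}}{37}.
So g(n) = \left(\frac{3 \sqrt{37}}{37}\right)\left(- \frac{3}{2} + \frac{\sqrt{37}}{2}\right)^n + \left(- \frac{3 \sqrt{37}}{37}\right)\left(- \frac{\sqrt{37}}{2} - \frac{3}{2}\right)^n.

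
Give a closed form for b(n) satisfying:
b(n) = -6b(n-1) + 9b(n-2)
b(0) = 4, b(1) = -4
Characteristic equation: x² + 6x - 9 = 0.
Discriminant Δ = (-6)² + 4·(9) = 72.
Roots r₁,₂ = (-6 ± √72)/2, so r₁ = -3 + 3 \sqrt{2}, r₂ = - 3 \sqrt{2} - 3.
General solution: b(n) = A·r₁^n + B·r₂^n.
From the initial conditions, A + B = 4 and r₁A + r₂B = -4.
Since r₁ - r₂ = √72: A = (-4 - (4)r₂)/√72 = \frac{2 \sqrt{2}}{3} + 2, and B = 4 - A = 2 - \frac{2 \sqrt{2}}{3}.
So b(n) = \left(\frac{2 \sqrt{2}}{3} + 2\right)\left(-3 + 3 \sqrt{2}\right)^n + \left(2 - \frac{2 \sqrt{2}}{3}\right)\left(- 3 \sqrt{2} - 3\right)^n.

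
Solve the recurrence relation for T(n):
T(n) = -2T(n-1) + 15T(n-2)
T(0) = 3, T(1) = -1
Characteristic equation: x² + 2x - 15 = 0, which factors as (x - (3))(x - (-5)) = 0.
Roots r₁ = 3, r₂ = -5 (distinct).
General solution: T(n) = A·(3)^n + B·(-5)^n.
From T(0) = 3: A + B = 3.
From T(1) = -1: 3A - 5B = -1.
Solving: A = \frac{7}{4}, B = \frac{5}{4}.
So T(n) = \frac{5 \left(-5\right)^{n}}{4} + \frac{7 \cdot 3^{n}}{4}.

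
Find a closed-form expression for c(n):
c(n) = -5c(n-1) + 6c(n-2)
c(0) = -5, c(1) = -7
Characteristic equation: x² + 5x - 6 = 0, which factors as (x - (1))(x - (-6)) = 0.
Roots r₁ = 1, r₂ = -6 (distinct).
General solution: c(n) = A·(1)^n + B·(-6)^n.
From c(0) = -5: A + B = -5.
From c(1) = -7: A - 6B = -7.
Solving: A = - \frac{37}{7}, B = \frac{2}{7}.
So c(n) = \frac{2 \left(-6\right)^{n}}{7} - \frac{37}{7}.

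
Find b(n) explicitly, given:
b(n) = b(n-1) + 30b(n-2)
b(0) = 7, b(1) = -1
Characteristic equation: x² - x - 30 = 0, which factors as (x - (6))(x - (-5)) = 0.
Roots r₁ = 6, r₂ = -5 (distinct).
General solution: b(n) = A·(6)^n + B·(-5)^n.
From b(0) = 7: A + B = 7.
From b(1) = -1: 6A - 5B = -1.
Solving: A = \frac{34}{11}, B = \frac{43}{11}.
So b(n) = \frac{43 \left(-5\right)^{n}}{11} + \frac{34 \cdot 6^{n}}{11}.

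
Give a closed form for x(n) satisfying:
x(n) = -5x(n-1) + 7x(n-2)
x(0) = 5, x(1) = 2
Characteristic equation: x² + 5x - 7 = 0.
Discriminant Δ = (-5)² + 4·(7) = 53.
Roots r₁,₂ = (-5 ± √53)/2, so r₁ = - \frac{5}{2} + \frac{\sqrt{53}}{2}, r₂ = - \frac{\sqrt{53}}{2} - \frac{5}{2}.
General solution: x(n) = A·r₁^n + B·r₂^n.
From the initial conditions, A + B = 5 and r₁A + r₂B = 2.
Since r₁ - r₂ = √53: A = (2 - (5)r₂)/√53 = \frac{29 \sqrt{53}}{106} + \frac{5}{2}, and B = 5 - A = \frac{5}{2} - \frac{29 \sqrt{53}}{106}.
So x(n) = \left(\frac{29 \sqrt{53}}{106} + \frac{5}{2}\right)\left(- \frac{5}{2} + \frac{\sqrt{53}}{2}\right)^n + \left(\frac{5}{2} - \frac{29 \sqrt{53}}{106}\right)\left(- \frac{\sqrt{53}}{2} - \frac{5}{2}\right)^n.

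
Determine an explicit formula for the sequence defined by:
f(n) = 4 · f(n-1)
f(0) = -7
Pure geometric recurrence with ratio 4.
By induction f(n) = f(0) · (4)^n = - 7 \cdot 4^{n}.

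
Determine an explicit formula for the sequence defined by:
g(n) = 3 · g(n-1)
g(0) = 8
Pure geometric recurrence with ratio 3.
By induction g(n) = g(0) · (3)^n = 8 \cdot 3^{n}.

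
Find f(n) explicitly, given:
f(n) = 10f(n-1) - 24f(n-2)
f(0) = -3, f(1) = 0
Characteristic equation: x² - 10x + 24 = 0, which factors as (x - (4))(x - (6)) = 0.
Roots r₁ = 4, r₂ = 6 (distinct).
General solution: f(n) = A·(4)^n + B·(6)^n.
From f(0) = -3: A + B = -3.
From f(1) = 0: 4A + 6B = 0.
Solving: A = -9, B = 6.
So f(n) = - 9 \cdot 4^{n} + 6 \cdot 6^{n}.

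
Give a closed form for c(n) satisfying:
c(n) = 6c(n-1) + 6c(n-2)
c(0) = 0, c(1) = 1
Characteristic equation: x² - 6x - 6 = 0.
Discriminant Δ = (6)² + 4·(6) = 60.
Roots r₁,₂ = (6 ± √60)/2, so r₁ = 3 + \sqrt{15}, r₂ = 3 - \sqrt{15}.
General solution: c(n) = A·r₁^n + B·r₂^n.
From the initial conditions, A + B = 0 and r₁A + r₂B = 1.
Since r₁ - r₂ = √60: A = (1 - (0)r₂)/√60 = \frac{\sqrt{15}}{30}, and B = 0 - A = - \frac{\sqrt{15}}{30}.
So c(n) = \left(\frac{\sqrt{15}}{30}\right)\left(3 + \sqrt{15}\right)^n + \left(- \frac{\sqrt{15}}{30}\right)\left(3 - \sqrt{15}\right)^n.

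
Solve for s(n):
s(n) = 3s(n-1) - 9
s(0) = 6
First-order linear non-homogeneous.
Homogeneous solution: s_h(n) = A·(3)^n.
Try constant particular solution s_p = K: K = 3K - 9 ⇒ K = \frac{9}{2}.
General: s(n) = A·(3)^n + \frac{9}{2}.
Apply s(0) = 6: A + \frac{9}{2} = 6 ⇒ A = \frac{3}{2}.
So s(n) = \frac{3 \cdot 3^{n}}{2} + \frac{9}{2}.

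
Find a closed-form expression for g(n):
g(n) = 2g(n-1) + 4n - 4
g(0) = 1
First-order linear with linear forcing.
Homogeneous solution: g_h(n) = A·(2)^n.
Try particular g_p(n) = pn + q. Substituting:
  pn + q = 2(p(n-1) + q) + 4n - 4.
Matching the n-coefficient: p = 2p + 4 ⇒ p = -4.
Matching constants: q = -2p + 2q - 4 ⇒ q = -4.
General: g(n) = A·(2)^n - 4 n - 4.
Apply g(0) = 1: A - 4 = 1 ⇒ A = 5.
So g(n) = 5 \cdot 2^{n} - 4 n - 4.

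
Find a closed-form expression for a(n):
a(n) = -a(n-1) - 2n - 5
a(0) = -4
First-order linear with linear forcing.
Homogeneous solution: a_h(n) = A·(-1)^n.
Try particular a_p(n) = pn + q. Substituting:
  pn + q = -(p(n-1) + q) - 2n - 5.
Matching the n-coefficient: p = -p - 2 ⇒ p = -1.
Matching constants: q = p - q - 5 ⇒ q = -3.
General: a(n) = A·(-1)^n - n - 3.
Apply a(0) = -4: A - 3 = -4 ⇒ A = -1.
So a(n) = - \left(-1\right)^{n} - n - 3.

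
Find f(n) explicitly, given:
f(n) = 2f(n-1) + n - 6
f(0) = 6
First-order linear with linear forcing.
Homogeneous solution: f_h(n) = A·(2)^n.
Try particular f_p(n) = pn + q. Substituting:
  pn + q = 2(p(n-1) + q) + n - 6.
Matching the n-coefficient: p = 2p + 1 ⇒ p = -1.
Matching constants: q = -2p + 2q - 6 ⇒ q = 4.
General: f(n) = A·(2)^n - n + 4.
Apply f(0) = 6: A + 4 = 6 ⇒ A = 2.
So f(n) = 2 \cdot 2^{n} - n + 4.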